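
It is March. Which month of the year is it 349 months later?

April

349 mod 12 = 1 (since 29·12 = 348).
March + 1 month → April.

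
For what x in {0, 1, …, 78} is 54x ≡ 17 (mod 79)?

72

54⁻¹ ≡ 60 (mod 79) because 54·60 = 3240 = 41·79 + 1.
Multiplying both sides by 60: x ≡ 60·17 = 1020 ≡ 72 (mod 79).
Check: 54·72 = 3888 = 49·79 + 17.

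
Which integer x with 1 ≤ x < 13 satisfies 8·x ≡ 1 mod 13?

5

13 = 1·8 + 5
8 = 1·5 + 3
5 = 1·3 + 2
3 = 1·2 + 1
2 = 2·1 + 0
Back-substituting gives 8·5 ≡ 1 (mod 13).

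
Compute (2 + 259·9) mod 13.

6

259·9 = 2331.
Dividing 2331 by 13 gives quotient 179 and remainder 4.
(2 + 4) mod 13 = 6.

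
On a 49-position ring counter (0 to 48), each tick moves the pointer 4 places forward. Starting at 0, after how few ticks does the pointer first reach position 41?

47

4⁻¹ ≡ 37 (mod 49) because 4·37 = 148 = 3·49 + 1.
So x ≡ 37·41 = 1517 ≡ 47 (mod 49).
Check: 4·47 = 188 = 3·49 + 41.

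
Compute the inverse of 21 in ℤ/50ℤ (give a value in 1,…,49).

31

21·31 = 651 = 13·50 + 1, so 21⁻¹ ≡ 31 (mod 50).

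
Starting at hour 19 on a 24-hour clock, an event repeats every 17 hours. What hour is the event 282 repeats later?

282·17 = 4794.
4794 − 199·24 = 18, so 4794 ≡ 18 (mod 24).
(19 + 18) mod 24 = 13.

13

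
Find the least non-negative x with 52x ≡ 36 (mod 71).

The inverse of 52 mod 71 is 56 (since 52·56 = 2912 ≡ 1).
So x ≡ 56·36 = 2016 ≡ 28 (mod 71).

28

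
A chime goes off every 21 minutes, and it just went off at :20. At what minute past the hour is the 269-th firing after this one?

29

269·21 = 5649.
5649 mod 60 = 9 (since 94·60 = 5640).
(20 + 9) mod 60 = 29.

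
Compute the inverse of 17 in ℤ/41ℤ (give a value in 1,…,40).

17·29 = 493 = 12·41 + 1, so 17⁻¹ ≡ 29 (mod 41).

29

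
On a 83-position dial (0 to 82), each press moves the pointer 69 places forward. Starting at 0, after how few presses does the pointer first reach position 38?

21

The inverse of 69 mod 83 is 77 (since 69·77 = 5313 ≡ 1).
Multiplying both sides by 77: x ≡ 77·38 = 2926 ≡ 21 (mod 83).
Check: 69·21 = 1449 = 17·83 + 38.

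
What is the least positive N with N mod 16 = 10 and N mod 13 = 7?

Since 13·5 ≡ 1 (mod 16), take x = 7 + 13·((10−7)·5 mod 16) = 7 + 13·15 = 202.
Check: 202 mod 16 = 10, 202 mod 13 = 7.

202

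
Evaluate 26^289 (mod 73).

26

Square-and-reduce mod 73: 26^1≡26, 26^2≡19, 26^4≡69, 26^8≡16, 26^16≡37, 26^32≡55, 26^64≡32, 26^128≡2, 26^256≡4.
289 = 1 + 32 + 256, so 26^289 ≡ 26·55·4 ≡ 26 (mod 73).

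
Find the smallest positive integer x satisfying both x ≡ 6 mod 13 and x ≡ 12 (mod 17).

x ≡ 6 (mod 13) gives x ∈ {6, 19, 32, 45, 58, 71, 84, 97}.
The first of these with x mod 17 = 12 is 97.

97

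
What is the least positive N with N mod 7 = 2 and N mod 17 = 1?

x ≡ 2 (mod 7) gives x ∈ {2, 9, 16, 23, 30, 37, 44, 51, …}.
The first of these with x mod 17 = 1 is 86.

86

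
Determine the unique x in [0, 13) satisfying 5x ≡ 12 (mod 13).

5

5⁻¹ ≡ 8 (mod 13) because 5·8 = 40 = 3·13 + 1.
So x ≡ 8·12 = 96 ≡ 5 (mod 13).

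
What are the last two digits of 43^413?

Successive squares of 43 mod 100: 43^1≡43, 43^2≡49, 43^4≡1, 43^8≡1, 43^16≡1, 43^32≡1, 43^64≡1, 43^128≡1, 43^256≡1.
Since 413 = 1 + 4 + 8 + 16 + 128 + 256 in binary, 43^413 ≡ 43·1·1·1·1·1 ≡ 43 (mod 100).

43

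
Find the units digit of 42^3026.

Powers of 2 mod 10 repeat with period 4: 2, 4, 8, 6.
3026 leaves remainder 2 on division by 4, so 42^3026 ends in 4.

4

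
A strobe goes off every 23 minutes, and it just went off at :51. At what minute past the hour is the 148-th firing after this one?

35

148·23 = 3404.
3404 − 56·60 = 44, so 3404 ≡ 44 (mod 60).
(51 + 44) mod 60 = 35.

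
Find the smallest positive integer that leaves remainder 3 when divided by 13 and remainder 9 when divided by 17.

Since 17·10 ≡ 1 (mod 13), take x = 9 + 17·((3−9)·10 mod 13) = 9 + 17·5 = 94.
Check: 94 mod 13 = 3, 94 mod 17 = 9.

94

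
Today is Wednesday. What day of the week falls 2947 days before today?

2947 − 421·7 = 0, so 2947 ≡ 0 (mod 7).
Wednesday − 0 days → Wednesday.

Wednesday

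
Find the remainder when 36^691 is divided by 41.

5

By repeated squaring mod 41: 36^1≡36, 36^2≡25, 36^4≡10, 36^8≡18, 36^16≡37, 36^32≡16, 36^64≡10, 36^128≡18, 36^256≡37, 36^512≡16.
Since 691 = 1 + 2 + 16 + 32 + 128 + 512 in binary, 36^691 ≡ 36·25·37·16·18·16 ≡ 5 (mod 41).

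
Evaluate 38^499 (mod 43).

40

Square-and-reduce mod 43: 38^1≡38, 38^2≡25, 38^4≡23, 38^8≡13, 38^16≡40, 38^32≡9, 38^64≡38, 38^128≡25, 38^256≡23.
499 = 1 + 2 + 16 + 32 + 64 + 128 + 256, so 38^499 ≡ 38·25·40·9·38·25·23 ≡ 40 (mod 43).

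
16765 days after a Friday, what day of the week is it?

Friday

16765 − 2395·7 = 0, so 16765 ≡ 0 (mod 7).
Friday + 0 days → Friday.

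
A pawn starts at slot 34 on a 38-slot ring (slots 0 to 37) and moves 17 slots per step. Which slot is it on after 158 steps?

158·17 = 2686.
Dividing 2686 by 38 gives quotient 70 and remainder 26.
(34 + 26) mod 38 = 22.

22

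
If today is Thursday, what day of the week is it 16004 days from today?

16004 mod 7 = 2 (since 2286·7 = 16002).
Thursday + 2 days → Saturday.

Saturday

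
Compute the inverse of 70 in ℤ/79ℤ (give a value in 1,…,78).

70·35 = 2450 = 31·79 + 1, so 70⁻¹ ≡ 35 (mod 79).

35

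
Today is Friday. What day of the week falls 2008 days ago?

Saturday

2008 = 286·7 + 6, so 2008 mod 7 = 6.
Friday − 6 days → Saturday.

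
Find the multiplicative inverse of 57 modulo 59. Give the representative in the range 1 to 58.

29

57·29 = 1653 = 28·59 + 1, so 57⁻¹ ≡ 29 (mod 59).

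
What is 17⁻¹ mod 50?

17·3 = 51 = 1·50 + 1, so 17⁻¹ ≡ 3 (mod 50).

3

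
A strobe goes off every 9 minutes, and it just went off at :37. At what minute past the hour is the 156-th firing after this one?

156·9 = 1404.
1404 − 23·60 = 24, so 1404 ≡ 24 (mod 60).
(37 + 24) mod 60 = 1.

1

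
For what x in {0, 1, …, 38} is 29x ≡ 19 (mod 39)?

The inverse of 29 mod 39 is 35 (since 29·35 = 1015 ≡ 1).
Multiplying both sides by 35: x ≡ 35·19 = 665 ≡ 2 (mod 39).

2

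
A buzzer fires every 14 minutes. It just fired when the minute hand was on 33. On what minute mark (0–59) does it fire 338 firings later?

338·14 = 4732.
4732 − 78·60 = 52, so 4732 ≡ 52 (mod 60).
(33 + 52) mod 60 = 25.

25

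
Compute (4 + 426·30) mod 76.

426·30 = 12780.
Dividing 12780 by 76 gives quotient 168 and remainder 12.
(4 + 12) mod 76 = 16.

16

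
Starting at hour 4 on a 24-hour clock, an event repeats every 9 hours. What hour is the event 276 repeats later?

16

276·9 = 2484.
Dividing 2484 by 24 gives quotient 103 and remainder 12.
(4 + 12) mod 24 = 16.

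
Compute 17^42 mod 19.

Successive squares of 17 mod 19: 17^1≡17, 17^2≡4, 17^4≡16, 17^8≡9, 17^16≡5, 17^32≡6.
Since 42 = 2 + 8 + 32 in binary, 17^42 ≡ 4·9·6 ≡ 7 (mod 19).

7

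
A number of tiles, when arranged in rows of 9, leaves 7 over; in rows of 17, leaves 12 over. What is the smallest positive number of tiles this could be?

97

Since 17·8 ≡ 1 (mod 9), take x = 12 + 17·((7−12)·8 mod 9) = 12 + 17·5 = 97.
Check: 97 mod 9 = 7, 97 mod 17 = 12.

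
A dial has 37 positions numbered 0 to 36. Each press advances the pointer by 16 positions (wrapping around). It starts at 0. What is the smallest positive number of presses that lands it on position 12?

10

16⁻¹ ≡ 7 (mod 37) because 16·7 = 112 = 3·37 + 1.
So x ≡ 7·12 = 84 ≡ 10 (mod 37).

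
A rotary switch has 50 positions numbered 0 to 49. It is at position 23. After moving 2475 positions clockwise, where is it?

2475 − 49·50 = 25, so 2475 ≡ 25 (mod 50).
(23 + 25) mod 50 = 48.

48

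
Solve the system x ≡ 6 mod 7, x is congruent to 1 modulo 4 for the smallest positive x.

13

x ≡ 1 (mod 4) gives x ∈ {1, 5, 9, 13}.
The first of these with x mod 7 = 6 is 13.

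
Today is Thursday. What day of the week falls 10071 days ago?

Saturday

10071 mod 7 = 5 (since 1438·7 = 10066).
Thursday − 5 days → Saturday.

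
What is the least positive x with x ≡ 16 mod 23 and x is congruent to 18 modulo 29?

x ≡ 16 (mod 23) gives x ∈ {16, 39, 62, 85, 108, 131, 154, 177, …}.
The first of these with x mod 29 = 18 is 453.

453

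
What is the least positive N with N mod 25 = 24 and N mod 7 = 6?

174

x ≡ 6 (mod 7) gives x ∈ {6, 13, 20, 27, 34, 41, 48, 55, …}.
The first of these with x mod 25 = 24 is 174.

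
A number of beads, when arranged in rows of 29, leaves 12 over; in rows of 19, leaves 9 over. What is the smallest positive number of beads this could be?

389

Since 19·26 ≡ 1 (mod 29), take x = 9 + 19·((12−9)·26 mod 29) = 9 + 19·20 = 389.
Check: 389 mod 29 = 12, 389 mod 19 = 9.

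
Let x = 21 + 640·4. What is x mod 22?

640·4 = 2560.
Dividing 2560 by 22 gives quotient 116 and remainder 8.
(21 + 8) mod 22 = 7.

7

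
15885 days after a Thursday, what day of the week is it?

Dividing 15885 by 7 gives quotient 2269 and remainder 2.
Thursday + 2 days → Saturday.

Saturday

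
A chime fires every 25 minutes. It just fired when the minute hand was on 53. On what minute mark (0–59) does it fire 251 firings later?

251·25 = 6275.
Dividing 6275 by 60 gives quotient 104 and remainder 35.
(53 + 35) mod 60 = 28.

28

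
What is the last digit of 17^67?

Powers of 7 mod 10 repeat with period 4: 7, 9, 3, 1.
67 leaves remainder 3 on division by 4, so 17^67 ends in 3.

3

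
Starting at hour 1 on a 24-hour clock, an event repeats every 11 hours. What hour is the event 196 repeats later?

196·11 = 2156.
2156 mod 24 = 20 (since 89·24 = 2136).
(1 + 20) mod 24 = 21.

21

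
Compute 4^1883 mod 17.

13

By repeated squaring mod 17: 4^1≡4, 4^2≡16, 4^4≡1, 4^8≡1, 4^16≡1, 4^32≡1, 4^64≡1, 4^128≡1, 4^256≡1, 4^512≡1, 4^1024≡1.
Since 1883 = 1 + 2 + 8 + 16 + 64 + 256 + 512 + 1024 in binary, 4^1883 ≡ 4·16·1·1·1·1·1·1 ≡ 13 (mod 17).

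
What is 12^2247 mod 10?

8

The units digit of 12^n cycles with period 4: 2, 4, 8, 6, …
2247 leaves remainder 3 on division by 4, so 12^2247 ends in 8.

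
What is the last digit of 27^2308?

1

Powers of 7 mod 10 repeat with period 4: 7, 9, 3, 1.
2308 mod 4 = 0, so the last digit matches 7^4 = 1.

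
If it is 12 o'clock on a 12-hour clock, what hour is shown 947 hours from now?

947 mod 12 = 11 (since 78·12 = 936).
12 + 11 → 11 on a 12-hour dial.

11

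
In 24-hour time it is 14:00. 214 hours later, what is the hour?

12

214 − 8·24 = 22, so 214 ≡ 22 (mod 24).
(14 + 22) mod 24 = 12.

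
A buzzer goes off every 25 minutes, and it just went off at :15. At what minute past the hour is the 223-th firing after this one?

223·25 = 5575.
5575 = 92·60 + 55, so 5575 mod 60 = 55.
(15 + 55) mod 60 = 10.

10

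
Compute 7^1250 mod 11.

1

Successive squares of 7 mod 11: 7^1≡7, 7^2≡5, 7^4≡3, 7^8≡9, 7^16≡4, 7^32≡5, 7^64≡3, 7^128≡9, 7^256≡4, 7^512≡5, 7^1024≡3.
Since 1250 = 2 + 32 + 64 + 128 + 1024 in binary, 7^1250 ≡ 5·5·3·9·3 ≡ 1 (mod 11).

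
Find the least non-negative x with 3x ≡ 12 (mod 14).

4

The inverse of 3 mod 14 is 5 (since 3·5 = 15 ≡ 1).
Multiplying both sides by 5: x ≡ 5·12 = 60 ≡ 4 (mod 14).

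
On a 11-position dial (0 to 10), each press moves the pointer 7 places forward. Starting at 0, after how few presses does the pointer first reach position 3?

2

7⁻¹ ≡ 8 (mod 11) because 7·8 = 56 = 5·11 + 1.
So x ≡ 8·3 = 24 ≡ 2 (mod 11).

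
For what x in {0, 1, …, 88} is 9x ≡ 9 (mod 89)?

9⁻¹ ≡ 10 (mod 89) because 9·10 = 90 = 1·89 + 1.
Multiplying both sides by 10: x ≡ 10·9 = 90 ≡ 1 (mod 89).
Check: 9·1 = 9 = 0·89 + 9.

1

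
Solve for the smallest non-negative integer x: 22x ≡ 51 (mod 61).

The inverse of 22 mod 61 is 25 (since 22·25 = 550 ≡ 1).
Multiplying both sides by 25: x ≡ 25·51 = 1275 ≡ 55 (mod 61).

55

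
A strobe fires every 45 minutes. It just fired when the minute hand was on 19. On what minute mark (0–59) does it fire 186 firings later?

186·45 = 8370.
8370 = 139·60 + 30, so 8370 mod 60 = 30.
(19 + 30) mod 60 = 49.

49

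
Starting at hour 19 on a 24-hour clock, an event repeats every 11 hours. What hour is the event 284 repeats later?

23

284·11 = 3124.
3124 − 130·24 = 4, so 3124 ≡ 4 (mod 24).
(19 + 4) mod 24 = 23.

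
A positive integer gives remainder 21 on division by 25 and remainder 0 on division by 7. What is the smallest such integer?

21

Since 7·18 ≡ 1 (mod 25), take x = 0 + 7·((21−0)·18 mod 25) = 0 + 7·3 = 21.
Check: 21 mod 25 = 21, 21 mod 7 = 0.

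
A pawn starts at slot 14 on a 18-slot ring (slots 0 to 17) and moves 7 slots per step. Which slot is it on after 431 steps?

7

431·7 = 3017.
3017 − 167·18 = 11, so 3017 ≡ 11 (mod 18).
(14 + 11) mod 18 = 7.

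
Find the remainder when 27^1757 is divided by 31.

Successive squares of 27 mod 31: 27^1≡27, 27^2≡16, 27^4≡8, 27^8≡2, 27^16≡4, 27^32≡16, 27^64≡8, 27^128≡2, 27^256≡4, 27^512≡16, 27^1024≡8.
Since 1757 = 1 + 4 + 8 + 16 + 64 + 128 + 512 + 1024 in binary, 27^1757 ≡ 27·8·2·4·8·2·16·8 ≡ 15 (mod 31).

15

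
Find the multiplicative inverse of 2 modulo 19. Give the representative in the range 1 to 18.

10

19 = 9·2 + 1
2 = 2·1 + 0
Back-substituting gives 2·10 ≡ 1 (mod 19).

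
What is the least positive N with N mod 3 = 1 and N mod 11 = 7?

x ≡ 1 (mod 3) gives x ∈ {1, 4, 7}.
The first of these with x mod 11 = 7 is 7.

7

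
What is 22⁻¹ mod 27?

27 = 1·22 + 5
22 = 4·5 + 2
5 = 2·2 + 1
2 = 2·1 + 0
Back-substituting gives 22·16 ≡ 1 (mod 27).

16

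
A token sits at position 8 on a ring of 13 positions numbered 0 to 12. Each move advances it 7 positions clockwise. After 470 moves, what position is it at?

470·7 = 3290.
3290 mod 13 = 1 (since 253·13 = 3289).
(8 + 1) mod 13 = 9.

9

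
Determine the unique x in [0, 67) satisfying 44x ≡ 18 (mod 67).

The inverse of 44 mod 67 is 32 (since 44·32 = 1408 ≡ 1).
Multiplying both sides by 32: x ≡ 32·18 = 576 ≡ 40 (mod 67).

40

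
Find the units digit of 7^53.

The units digit of 7^n cycles with period 4: 7, 9, 3, 1, …
53 leaves remainder 1 on division by 4, so 7^53 ends in 7.

7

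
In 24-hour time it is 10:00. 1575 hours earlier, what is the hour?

19

1575 mod 24 = 15 (since 65·24 = 1560).
(10 − 15) mod 24 = 19.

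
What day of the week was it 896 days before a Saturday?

896 = 128·7 + 0, so 896 mod 7 = 0.
Saturday − 0 days → Saturday.

Saturday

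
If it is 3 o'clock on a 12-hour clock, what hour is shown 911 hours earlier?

911 − 75·12 = 11, so 911 ≡ 11 (mod 12).
3 − 11 → 4 on a 12-hour dial.

4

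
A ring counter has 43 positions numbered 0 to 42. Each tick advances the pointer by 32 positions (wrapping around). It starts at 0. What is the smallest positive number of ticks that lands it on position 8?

The inverse of 32 mod 43 is 39 (since 32·39 = 1248 ≡ 1).
Multiplying both sides by 39: x ≡ 39·8 = 312 ≡ 11 (mod 43).

11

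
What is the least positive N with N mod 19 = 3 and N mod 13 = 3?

3

x ≡ 3 (mod 13) gives x ∈ {3}.
The first of these with x mod 19 = 3 is 3.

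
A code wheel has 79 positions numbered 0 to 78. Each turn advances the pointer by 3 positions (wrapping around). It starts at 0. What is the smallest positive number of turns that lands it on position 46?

The inverse of 3 mod 79 is 53 (since 3·53 = 159 ≡ 1).
Multiplying both sides by 53: x ≡ 53·46 = 2438 ≡ 68 (mod 79).
Check: 3·68 = 204 = 2·79 + 46.

68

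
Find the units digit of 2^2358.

Last digits of 2^n: 2, 4, 8, 6 (period 4).
2358 mod 4 = 2, so the last digit matches 2^2 = 4.

4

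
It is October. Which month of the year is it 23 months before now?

Dividing 23 by 12 gives quotient 1 and remainder 11.
October − 11 months → November.

November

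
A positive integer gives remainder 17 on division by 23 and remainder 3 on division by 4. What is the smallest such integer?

x ≡ 3 (mod 4) gives x ∈ {3, 7, 11, 15, 19, 23, 27, 31, …}.
The first of these with x mod 23 = 17 is 63.

63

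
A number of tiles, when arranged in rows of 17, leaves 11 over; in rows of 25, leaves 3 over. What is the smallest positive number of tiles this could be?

28

Since 25·15 ≡ 1 (mod 17), take x = 3 + 25·((11−3)·15 mod 17) = 3 + 25·1 = 28.
Check: 28 mod 17 = 11, 28 mod 25 = 3.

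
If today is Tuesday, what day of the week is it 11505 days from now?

11505 = 1643·7 + 4, so 11505 mod 7 = 4.
Tuesday + 4 days → Saturday.

Saturday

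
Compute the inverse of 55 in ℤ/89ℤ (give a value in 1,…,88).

55·34 = 1870 = 21·89 + 1, so 55⁻¹ ≡ 34 (mod 89).

34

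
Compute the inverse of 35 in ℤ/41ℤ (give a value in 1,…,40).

34

35·34 = 1190 = 29·41 + 1, so 35⁻¹ ≡ 34 (mod 41).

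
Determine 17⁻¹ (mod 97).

40

17·40 = 680 = 7·97 + 1, so 17⁻¹ ≡ 40 (mod 97).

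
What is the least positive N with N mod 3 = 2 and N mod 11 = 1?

Since 11·2 ≡ 1 (mod 3), take x = 1 + 11·((2−1)·2 mod 3) = 1 + 11·2 = 23.
Check: 23 mod 3 = 2, 23 mod 11 = 1.

23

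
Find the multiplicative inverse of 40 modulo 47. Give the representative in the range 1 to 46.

40·20 = 800 = 17·47 + 1, so 40⁻¹ ≡ 20 (mod 47).

20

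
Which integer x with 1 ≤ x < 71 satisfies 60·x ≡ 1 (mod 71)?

58

60·58 = 3480 = 49·71 + 1, so 60⁻¹ ≡ 58 (mod 71).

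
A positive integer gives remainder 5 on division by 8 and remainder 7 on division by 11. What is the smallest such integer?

Since 11·3 ≡ 1 (mod 8), take x = 7 + 11·((5−7)·3 mod 8) = 7 + 11·2 = 29.
Check: 29 mod 8 = 5, 29 mod 11 = 7.

29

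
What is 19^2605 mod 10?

Powers of 9 mod 10 repeat with period 2: 9, 1.
2605 leaves remainder 1 on division by 2, so 19^2605 ends in 9.

9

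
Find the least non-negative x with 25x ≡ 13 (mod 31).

3

The inverse of 25 mod 31 is 5 (since 25·5 = 125 ≡ 1).
So x ≡ 5·13 = 65 ≡ 3 (mod 31).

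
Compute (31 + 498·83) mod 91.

498·83 = 41334.
41334 − 454·91 = 20, so 41334 ≡ 20 (mod 91).
(31 + 20) mod 91 = 51.

51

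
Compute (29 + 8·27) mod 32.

8·27 = 216.
Dividing 216 by 32 gives quotient 6 and remainder 24.
(29 + 24) mod 32 = 21.

21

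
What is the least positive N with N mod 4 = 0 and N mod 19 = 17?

Since 19·3 ≡ 1 (mod 4), take x = 17 + 19·((0−17)·3 mod 4) = 17 + 19·1 = 36.
Check: 36 mod 4 = 0, 36 mod 19 = 17.

36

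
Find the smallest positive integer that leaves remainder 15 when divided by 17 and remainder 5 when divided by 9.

32

Since 9·2 ≡ 1 (mod 17), take x = 5 + 9·((15−5)·2 mod 17) = 5 + 9·3 = 32.
Check: 32 mod 17 = 15, 32 mod 9 = 5.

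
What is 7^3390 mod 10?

9

Powers of 7 mod 10 repeat with period 4: 7, 9, 3, 1.
3390 mod 4 = 2, so the last digit matches 7^2 = 9.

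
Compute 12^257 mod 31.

Successive squares of 12 mod 31: 12^1≡12, 12^2≡20, 12^4≡28, 12^8≡9, 12^16≡19, 12^32≡20, 12^64≡28, 12^128≡9, 12^256≡19.
Since 257 = 1 + 256 in binary, 12^257 ≡ 12·19 ≡ 11 (mod 31).

11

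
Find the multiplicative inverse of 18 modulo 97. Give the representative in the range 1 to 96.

18·27 = 486 = 5·97 + 1, so 18⁻¹ ≡ 27 (mod 97).

27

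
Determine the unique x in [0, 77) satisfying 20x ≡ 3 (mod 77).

4

The inverse of 20 mod 77 is 27 (since 20·27 = 540 ≡ 1).
Multiplying both sides by 27: x ≡ 27·3 = 81 ≡ 4 (mod 77).
Check: 20·4 = 80 = 1·77 + 3.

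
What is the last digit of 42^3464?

The units digit of 42^n cycles with period 4: 2, 4, 8, 6, …
3464 mod 4 = 0, so the last digit matches 2^4 = 6.

6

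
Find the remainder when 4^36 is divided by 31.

By repeated squaring mod 31: 4^1≡4, 4^2≡16, 4^4≡8, 4^8≡2, 4^16≡4, 4^32≡16.
Since 36 = 4 + 32 in binary, 4^36 ≡ 8·16 ≡ 4 (mod 31).

4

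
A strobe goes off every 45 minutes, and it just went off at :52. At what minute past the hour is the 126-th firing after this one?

22

126·45 = 5670.
5670 = 94·60 + 30, so 5670 mod 60 = 30.
(52 + 30) mod 60 = 22.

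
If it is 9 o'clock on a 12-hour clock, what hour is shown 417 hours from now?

6

417 = 34·12 + 9, so 417 mod 12 = 9.
9 + 9 → 6 on a 12-hour dial.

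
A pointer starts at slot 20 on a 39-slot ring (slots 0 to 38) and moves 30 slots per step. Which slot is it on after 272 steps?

29

272·30 = 8160.
8160 − 209·39 = 9, so 8160 ≡ 9 (mod 39).
(20 + 9) mod 39 = 29.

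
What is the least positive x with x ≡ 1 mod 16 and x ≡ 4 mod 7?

81

x ≡ 4 (mod 7) gives x ∈ {4, 11, 18, 25, 32, 39, 46, 53, …}.
The first of these with x mod 16 = 1 is 81.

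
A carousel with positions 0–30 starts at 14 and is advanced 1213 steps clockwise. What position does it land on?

18

Dividing 1213 by 31 gives quotient 39 and remainder 4.
(14 + 4) mod 31 = 18.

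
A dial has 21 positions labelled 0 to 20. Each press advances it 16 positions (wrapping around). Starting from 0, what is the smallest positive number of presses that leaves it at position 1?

4

21 = 1·16 + 5
16 = 3·5 + 1
5 = 5·1 + 0
Back-substituting gives 16·4 ≡ 1 (mod 21).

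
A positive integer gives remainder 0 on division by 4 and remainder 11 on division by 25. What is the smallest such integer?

x ≡ 0 (mod 4) gives x ∈ {0, 4, 8, 12, 16, 20, 24, 28, …}.
The first of these with x mod 25 = 11 is 36.

36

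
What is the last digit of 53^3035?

Powers of 3 mod 10 repeat with period 4: 3, 9, 7, 1.
3035 mod 4 = 3, so the last digit matches 3^3 = 7.

7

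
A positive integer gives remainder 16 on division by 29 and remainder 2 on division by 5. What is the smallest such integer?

132

x ≡ 2 (mod 5) gives x ∈ {2, 7, 12, 17, 22, 27, 32, 37, …}.
The first of these with x mod 29 = 16 is 132.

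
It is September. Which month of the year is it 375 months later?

December

375 mod 12 = 3 (since 31·12 = 372).
September + 3 months → December.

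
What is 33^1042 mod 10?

The units digit of 33^n cycles with period 4: 3, 9, 7, 1, …
1042 leaves remainder 2 on division by 4, so 33^1042 ends in 9.

9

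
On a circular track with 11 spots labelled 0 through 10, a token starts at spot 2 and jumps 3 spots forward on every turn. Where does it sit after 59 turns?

59·3 = 177.
177 mod 11 = 1 (since 16·11 = 176).
(2 + 1) mod 11 = 3.

3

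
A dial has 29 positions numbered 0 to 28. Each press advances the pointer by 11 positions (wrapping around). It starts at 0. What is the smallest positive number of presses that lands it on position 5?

11⁻¹ ≡ 8 (mod 29) because 11·8 = 88 = 3·29 + 1.
Multiplying both sides by 8: x ≡ 8·5 = 40 ≡ 11 (mod 29).

11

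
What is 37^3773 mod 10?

7

Last digits of 7^n: 7, 9, 3, 1 (period 4).
3773 mod 4 = 1, so the last digit matches 7^1 = 7.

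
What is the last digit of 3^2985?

Powers of 3 mod 10 repeat with period 4: 3, 9, 7, 1.
2985 mod 4 = 1, so the last digit matches 3^1 = 3.

3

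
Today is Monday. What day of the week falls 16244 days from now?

16244 = 2320·7 + 4, so 16244 mod 7 = 4.
Monday + 4 days → Friday.

Friday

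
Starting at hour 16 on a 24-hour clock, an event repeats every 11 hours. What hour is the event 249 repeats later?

19

249·11 = 2739.
Dividing 2739 by 24 gives quotient 114 and remainder 3.
(16 + 3) mod 24 = 19.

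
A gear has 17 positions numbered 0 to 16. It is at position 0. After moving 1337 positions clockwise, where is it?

1337 = 78·17 + 11, so 1337 mod 17 = 11.
(0 + 11) mod 17 = 11.

11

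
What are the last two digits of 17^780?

01

Square-and-reduce mod 100: 17^1≡17, 17^2≡89, 17^4≡21, 17^8≡41, 17^16≡81, 17^32≡61, 17^64≡21, 17^128≡41, 17^256≡81, 17^512≡61.
780 = 4 + 8 + 256 + 512, so 17^780 ≡ 21·41·81·61 ≡ 1 (mod 100).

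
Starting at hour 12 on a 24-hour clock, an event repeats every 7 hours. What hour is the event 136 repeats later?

4

136·7 = 952.
952 mod 24 = 16 (since 39·24 = 936).
(12 + 16) mod 24 = 4.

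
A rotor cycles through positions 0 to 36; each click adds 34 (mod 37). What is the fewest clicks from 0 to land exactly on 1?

37 = 1·34 + 3
34 = 11·3 + 1
3 = 3·1 + 0
Back-substituting gives 34·12 ≡ 1 (mod 37).

12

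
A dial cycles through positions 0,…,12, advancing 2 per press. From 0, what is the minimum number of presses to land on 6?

3

The inverse of 2 mod 13 is 7 (since 2·7 = 14 ≡ 1).
Multiplying both sides by 7: x ≡ 7·6 = 42 ≡ 3 (mod 13).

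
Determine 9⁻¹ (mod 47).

21

47 = 5·9 + 2
9 = 4·2 + 1
2 = 2·1 + 0
Back-substituting gives 9·21 ≡ 1 (mod 47).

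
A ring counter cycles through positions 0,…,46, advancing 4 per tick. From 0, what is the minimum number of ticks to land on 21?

17

4⁻¹ ≡ 12 (mod 47) because 4·12 = 48 = 1·47 + 1.
So x ≡ 12·21 = 252 ≡ 17 (mod 47).
Check: 4·17 = 68 = 1·47 + 21.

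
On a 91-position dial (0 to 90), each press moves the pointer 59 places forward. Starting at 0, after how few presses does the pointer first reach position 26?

The inverse of 59 mod 91 is 54 (since 59·54 = 3186 ≡ 1).
Multiplying both sides by 54: x ≡ 54·26 = 1404 ≡ 39 (mod 91).

39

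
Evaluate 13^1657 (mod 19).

Successive squares of 13 mod 19: 13^1≡13, 13^2≡17, 13^4≡4, 13^8≡16, 13^16≡9, 13^32≡5, 13^64≡6, 13^128≡17, 13^256≡4, 13^512≡16, 13^1024≡9.
1657 = 1 + 8 + 16 + 32 + 64 + 512 + 1024, so 13^1657 ≡ 13·16·9·5·6·16·9 ≡ 13 (mod 19).

13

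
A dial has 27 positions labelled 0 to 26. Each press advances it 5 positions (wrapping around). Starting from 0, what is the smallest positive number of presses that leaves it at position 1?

11

27 = 5·5 + 2
5 = 2·2 + 1
2 = 2·1 + 0
Back-substituting gives 5·11 ≡ 1 (mod 27).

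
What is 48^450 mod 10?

The units digit of 48^n cycles with period 4: 8, 4, 2, 6, …
450 mod 4 = 2, so the last digit matches 8^2 = 4.

4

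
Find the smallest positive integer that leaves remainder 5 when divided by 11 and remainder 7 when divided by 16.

x ≡ 5 (mod 11) gives x ∈ {5, 16, 27, 38, 49, 60, 71}.
The first of these with x mod 16 = 7 is 71.

71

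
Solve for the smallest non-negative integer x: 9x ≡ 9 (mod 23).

1

The inverse of 9 mod 23 is 18 (since 9·18 = 162 ≡ 1).
So x ≡ 18·9 = 162 ≡ 1 (mod 23).
Check: 9·1 = 9 = 0·23 + 9.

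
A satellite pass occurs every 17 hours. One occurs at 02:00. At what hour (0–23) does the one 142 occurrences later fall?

16

142·17 = 2414.
2414 mod 24 = 14 (since 100·24 = 2400).
(2 + 14) mod 24 = 16.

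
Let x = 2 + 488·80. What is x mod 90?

72

488·80 = 39040.
39040 = 433·90 + 70, so 39040 mod 90 = 70.
(2 + 70) mod 90 = 72.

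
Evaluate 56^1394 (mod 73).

70

Successive squares of 56 mod 73: 56^1≡56, 56^2≡70, 56^4≡9, 56^8≡8, 56^16≡64, 56^32≡8, 56^64≡64, 56^128≡8, 56^256≡64, 56^512≡8, 56^1024≡64.
Since 1394 = 2 + 16 + 32 + 64 + 256 + 1024 in binary, 56^1394 ≡ 70·64·8·64·64·64 ≡ 70 (mod 73).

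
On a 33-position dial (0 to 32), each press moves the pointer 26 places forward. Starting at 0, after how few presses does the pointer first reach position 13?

17

26⁻¹ ≡ 14 (mod 33) because 26·14 = 364 = 11·33 + 1.
Multiplying both sides by 14: x ≡ 14·13 = 182 ≡ 17 (mod 33).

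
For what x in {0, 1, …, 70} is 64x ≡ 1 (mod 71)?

The inverse of 64 mod 71 is 10 (since 64·10 = 640 ≡ 1).
Multiplying both sides by 10: x ≡ 10·1 = 10 ≡ 10 (mod 71).

10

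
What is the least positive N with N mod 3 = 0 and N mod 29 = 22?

Since 29·2 ≡ 1 (mod 3), take x = 22 + 29·((0−22)·2 mod 3) = 22 + 29·1 = 51.
Check: 51 mod 3 = 0, 51 mod 29 = 22.

51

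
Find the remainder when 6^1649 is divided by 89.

24

By repeated squaring mod 89: 6^1≡6, 6^2≡36, 6^4≡50, 6^8≡8, 6^16≡64, 6^32≡2, 6^64≡4, 6^128≡16, 6^256≡78, 6^512≡32, 6^1024≡45.
Since 1649 = 1 + 16 + 32 + 64 + 512 + 1024 in binary, 6^1649 ≡ 6·64·2·4·32·45 ≡ 24 (mod 89).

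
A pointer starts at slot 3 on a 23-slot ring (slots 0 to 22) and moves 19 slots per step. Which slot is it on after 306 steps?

306·19 = 5814.
Dividing 5814 by 23 gives quotient 252 and remainder 18.
(3 + 18) mod 23 = 21.

21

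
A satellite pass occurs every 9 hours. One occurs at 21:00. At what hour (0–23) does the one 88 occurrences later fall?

88·9 = 792.
792 mod 24 = 0 (since 33·24 = 792).
(21 + 0) mod 24 = 21.

21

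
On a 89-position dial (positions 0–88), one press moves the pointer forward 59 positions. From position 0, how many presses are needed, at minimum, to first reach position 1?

59·86 = 5074 = 57·89 + 1, so 59⁻¹ ≡ 86 (mod 89).

86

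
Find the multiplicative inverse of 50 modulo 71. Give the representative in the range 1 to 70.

71 = 1·50 + 21
50 = 2·21 + 8
21 = 2·8 + 5
8 = 1·5 + 3
5 = 1·3 + 2
3 = 1·2 + 1
2 = 2·1 + 0
Back-substituting gives 50·27 ≡ 1 (mod 71).

27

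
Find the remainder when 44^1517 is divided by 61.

Successive squares of 44 mod 61: 44^1≡44, 44^2≡45, 44^4≡12, 44^8≡22, 44^16≡57, 44^32≡16, 44^64≡12, 44^128≡22, 44^256≡57, 44^512≡16, 44^1024≡12.
1517 = 1 + 4 + 8 + 32 + 64 + 128 + 256 + 1024, so 44^1517 ≡ 44·12·22·16·12·22·57·12 ≡ 7 (mod 61).

7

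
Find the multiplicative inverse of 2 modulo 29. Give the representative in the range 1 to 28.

15

29 = 14·2 + 1
2 = 2·1 + 0
Back-substituting gives 2·15 ≡ 1 (mod 29).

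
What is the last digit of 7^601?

7

The units digit of 7^n cycles with period 4: 7, 9, 3, 1, …
601 mod 4 = 1, so the last digit matches 7^1 = 7.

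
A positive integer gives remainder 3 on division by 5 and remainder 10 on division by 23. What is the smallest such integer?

33

x ≡ 3 (mod 5) gives x ∈ {3, 8, 13, 18, 23, 28, 33}.
The first of these with x mod 23 = 10 is 33.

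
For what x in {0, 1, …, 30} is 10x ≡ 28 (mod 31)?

The inverse of 10 mod 31 is 28 (since 10·28 = 280 ≡ 1).
So x ≡ 28·28 = 784 ≡ 9 (mod 31).
Check: 10·9 = 90 = 2·31 + 28.

9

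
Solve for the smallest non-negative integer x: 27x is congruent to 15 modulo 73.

33

The inverse of 27 mod 73 is 46 (since 27·46 = 1242 ≡ 1).
So x ≡ 46·15 = 690 ≡ 33 (mod 73).
Check: 27·33 = 891 = 12·73 + 15.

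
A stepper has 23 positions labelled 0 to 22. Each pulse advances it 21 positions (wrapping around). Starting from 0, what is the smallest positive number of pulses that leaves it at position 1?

11

21·11 = 231 = 10·23 + 1, so 21⁻¹ ≡ 11 (mod 23).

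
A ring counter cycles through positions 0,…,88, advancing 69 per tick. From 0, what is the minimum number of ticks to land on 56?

15

The inverse of 69 mod 89 is 40 (since 69·40 = 2760 ≡ 1).
So x ≡ 40·56 = 2240 ≡ 15 (mod 89).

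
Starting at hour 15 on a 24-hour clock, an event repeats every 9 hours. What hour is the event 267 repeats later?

267·9 = 2403.
Dividing 2403 by 24 gives quotient 100 and remainder 3.
(15 + 3) mod 24 = 18.

18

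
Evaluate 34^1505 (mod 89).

By repeated squaring mod 89: 34^1≡34, 34^2≡88, 34^4≡1, 34^8≡1, 34^16≡1, 34^32≡1, 34^64≡1, 34^128≡1, 34^256≡1, 34^512≡1, 34^1024≡1.
1505 = 1 + 32 + 64 + 128 + 256 + 1024, so 34^1505 ≡ 34·1·1·1·1·1 ≡ 34 (mod 89).

34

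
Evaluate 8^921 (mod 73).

Successive squares of 8 mod 73: 8^1≡8, 8^2≡64, 8^4≡8, 8^8≡64, 8^16≡8, 8^32≡64, 8^64≡8, 8^128≡64, 8^256≡8, 8^512≡64.
921 = 1 + 8 + 16 + 128 + 256 + 512, so 8^921 ≡ 8·64·8·64·8·64 ≡ 1 (mod 73).

1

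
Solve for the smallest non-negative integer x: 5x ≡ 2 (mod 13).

3

5⁻¹ ≡ 8 (mod 13) because 5·8 = 40 = 3·13 + 1.
So x ≡ 8·2 = 16 ≡ 3 (mod 13).
Check: 5·3 = 15 = 1·13 + 2.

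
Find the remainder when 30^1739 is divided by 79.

By repeated squaring mod 79: 30^1≡30, 30^2≡31, 30^4≡13, 30^8≡11, 30^16≡42, 30^32≡26, 30^64≡44, 30^128≡40, 30^256≡20, 30^512≡5, 30^1024≡25.
Since 1739 = 1 + 2 + 8 + 64 + 128 + 512 + 1024 in binary, 30^1739 ≡ 30·31·11·44·40·5·25 ≡ 47 (mod 79).

47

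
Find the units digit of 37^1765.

The units digit of 37^n cycles with period 4: 7, 9, 3, 1, …
1765 leaves remainder 1 on division by 4, so 37^1765 ends in 7.

7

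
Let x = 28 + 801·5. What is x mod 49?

801·5 = 4005.
Dividing 4005 by 49 gives quotient 81 and remainder 36.
(28 + 36) mod 49 = 15.

15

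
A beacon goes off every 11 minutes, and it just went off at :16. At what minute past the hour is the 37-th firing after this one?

37·11 = 407.
407 mod 60 = 47 (since 6·60 = 360).
(16 + 47) mod 60 = 3.

3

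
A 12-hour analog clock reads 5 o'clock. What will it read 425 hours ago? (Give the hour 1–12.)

425 = 35·12 + 5, so 425 mod 12 = 5.
5 − 5 → 12 on a 12-hour dial.

12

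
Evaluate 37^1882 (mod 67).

37

Square-and-reduce mod 67: 37^1≡37, 37^2≡29, 37^4≡37, 37^8≡29, 37^16≡37, 37^32≡29, 37^64≡37, 37^128≡29, 37^256≡37, 37^512≡29, 37^1024≡37.
Since 1882 = 2 + 8 + 16 + 64 + 256 + 512 + 1024 in binary, 37^1882 ≡ 29·29·37·37·37·29·37 ≡ 37 (mod 67).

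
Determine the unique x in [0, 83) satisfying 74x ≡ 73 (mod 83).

The inverse of 74 mod 83 is 46 (since 74·46 = 3404 ≡ 1).
Multiplying both sides by 46: x ≡ 46·73 = 3358 ≡ 38 (mod 83).

38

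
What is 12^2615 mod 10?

8

Last digits of 2^n: 2, 4, 8, 6 (period 4).
2615 leaves remainder 3 on division by 4, so 12^2615 ends in 8.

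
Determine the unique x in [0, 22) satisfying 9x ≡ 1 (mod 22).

5

The inverse of 9 mod 22 is 5 (since 9·5 = 45 ≡ 1).
So x ≡ 5·1 = 5 ≡ 5 (mod 22).
Check: 9·5 = 45 = 2·22 + 1.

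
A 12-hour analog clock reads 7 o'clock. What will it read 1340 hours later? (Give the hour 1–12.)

1340 mod 12 = 8 (since 111·12 = 1332).
7 + 8 → 3 on a 12-hour dial.

3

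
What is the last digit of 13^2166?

Last digits of 3^n: 3, 9, 7, 1 (period 4).
2166 leaves remainder 2 on division by 4, so 13^2166 ends in 9.

9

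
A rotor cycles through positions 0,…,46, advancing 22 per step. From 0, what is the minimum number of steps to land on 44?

2

The inverse of 22 mod 47 is 15 (since 22·15 = 330 ≡ 1).
So x ≡ 15·44 = 660 ≡ 2 (mod 47).
Check: 22·2 = 44 = 0·47 + 44.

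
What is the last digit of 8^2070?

Powers of 8 mod 10 repeat with period 4: 8, 4, 2, 6.
2070 leaves remainder 2 on division by 4, so 8^2070 ends in 4.

4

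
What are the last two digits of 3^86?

29

Square-and-reduce mod 100: 3^1≡3, 3^2≡9, 3^4≡81, 3^8≡61, 3^16≡21, 3^32≡41, 3^64≡81.
Since 86 = 2 + 4 + 16 + 64 in binary, 3^86 ≡ 9·81·21·81 ≡ 29 (mod 100).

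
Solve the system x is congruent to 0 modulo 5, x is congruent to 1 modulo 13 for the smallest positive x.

x ≡ 0 (mod 5) gives x ∈ {0, 5, 10, 15, 20, 25, 30, 35, …}.
The first of these with x mod 13 = 1 is 40.

40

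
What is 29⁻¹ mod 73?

68

73 = 2·29 + 15
29 = 1·15 + 14
15 = 1·14 + 1
14 = 14·1 + 0
Back-substituting gives 29·68 ≡ 1 (mod 73).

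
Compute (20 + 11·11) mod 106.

35

11·11 = 121.
121 mod 106 = 15 (since 1·106 = 106).
(20 + 15) mod 106 = 35.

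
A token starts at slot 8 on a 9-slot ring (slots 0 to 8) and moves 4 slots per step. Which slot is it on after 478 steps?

478·4 = 1912.
1912 = 212·9 + 4, so 1912 mod 9 = 4.
(8 + 4) mod 9 = 3.

3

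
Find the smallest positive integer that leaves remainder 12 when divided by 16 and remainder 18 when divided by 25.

268

x ≡ 12 (mod 16) gives x ∈ {12, 28, 44, 60, 76, 92, 108, 124, …}.
The first of these with x mod 25 = 18 is 268.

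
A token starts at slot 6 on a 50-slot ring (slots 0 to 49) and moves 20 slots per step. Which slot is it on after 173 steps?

173·20 = 3460.
Dividing 3460 by 50 gives quotient 69 and remainder 10.
(6 + 10) mod 50 = 16.

16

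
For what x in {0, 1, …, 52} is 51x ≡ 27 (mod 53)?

13

The inverse of 51 mod 53 is 26 (since 51·26 = 1326 ≡ 1).
So x ≡ 26·27 = 702 ≡ 13 (mod 53).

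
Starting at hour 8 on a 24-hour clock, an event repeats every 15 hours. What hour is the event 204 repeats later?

204·15 = 3060.
3060 mod 24 = 12 (since 127·24 = 3048).
(8 + 12) mod 24 = 20.

20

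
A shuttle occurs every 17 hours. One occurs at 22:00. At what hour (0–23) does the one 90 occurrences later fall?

16

90·17 = 1530.
1530 = 63·24 + 18, so 1530 mod 24 = 18.
(22 + 18) mod 24 = 16.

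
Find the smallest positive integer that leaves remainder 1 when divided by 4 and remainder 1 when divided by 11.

x ≡ 1 (mod 4) gives x ∈ {1}.
The first of these with x mod 11 = 1 is 1.

1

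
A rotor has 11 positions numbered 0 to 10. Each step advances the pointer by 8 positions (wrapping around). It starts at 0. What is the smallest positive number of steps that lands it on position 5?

8⁻¹ ≡ 7 (mod 11) because 8·7 = 56 = 5·11 + 1.
Multiplying both sides by 7: x ≡ 7·5 = 35 ≡ 2 (mod 11).

2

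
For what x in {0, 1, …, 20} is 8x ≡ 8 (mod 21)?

1

8⁻¹ ≡ 8 (mod 21) because 8·8 = 64 = 3·21 + 1.
Multiplying both sides by 8: x ≡ 8·8 = 64 ≡ 1 (mod 21).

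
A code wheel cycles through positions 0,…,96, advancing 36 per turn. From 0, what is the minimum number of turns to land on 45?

The inverse of 36 mod 97 is 62 (since 36·62 = 2232 ≡ 1).
Multiplying both sides by 62: x ≡ 62·45 = 2790 ≡ 74 (mod 97).
Check: 36·74 = 2664 = 27·97 + 45.

74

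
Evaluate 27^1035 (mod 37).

36

By repeated squaring mod 37: 27^1≡27, 27^2≡26, 27^4≡10, 27^8≡26, 27^16≡10, 27^32≡26, 27^64≡10, 27^128≡26, 27^256≡10, 27^512≡26, 27^1024≡10.
Since 1035 = 1 + 2 + 8 + 1024 in binary, 27^1035 ≡ 27·26·26·10 ≡ 36 (mod 37).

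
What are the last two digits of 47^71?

Square-and-reduce mod 100: 47^1≡47, 47^2≡9, 47^4≡81, 47^8≡61, 47^16≡21, 47^32≡41, 47^64≡81.
71 = 1 + 2 + 4 + 64, so 47^71 ≡ 47·9·81·81 ≡ 3 (mod 100).

03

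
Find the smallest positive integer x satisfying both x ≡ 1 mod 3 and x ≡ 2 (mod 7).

16

Since 7·1 ≡ 1 (mod 3), take x = 2 + 7·((1−2)·1 mod 3) = 2 + 7·2 = 16.
Check: 16 mod 3 = 1, 16 mod 7 = 2.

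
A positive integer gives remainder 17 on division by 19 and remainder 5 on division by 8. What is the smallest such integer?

93

x ≡ 5 (mod 8) gives x ∈ {5, 13, 21, 29, 37, 45, 53, 61, …}.
The first of these with x mod 19 = 17 is 93.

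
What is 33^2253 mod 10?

3

Powers of 3 mod 10 repeat with period 4: 3, 9, 7, 1.
2253 leaves remainder 1 on division by 4, so 33^2253 ends in 3.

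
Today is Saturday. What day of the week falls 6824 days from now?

Friday

6824 = 974·7 + 6, so 6824 mod 7 = 6.
Saturday + 6 days → Friday.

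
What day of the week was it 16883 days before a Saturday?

16883 − 2411·7 = 6, so 16883 ≡ 6 (mod 7).
Saturday − 6 days → Sunday.

Sunday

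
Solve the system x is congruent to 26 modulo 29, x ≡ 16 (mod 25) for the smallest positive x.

Since 25·7 ≡ 1 (mod 29), take x = 16 + 25·((26−16)·7 mod 29) = 16 + 25·12 = 316.
Check: 316 mod 29 = 26, 316 mod 25 = 16.

316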